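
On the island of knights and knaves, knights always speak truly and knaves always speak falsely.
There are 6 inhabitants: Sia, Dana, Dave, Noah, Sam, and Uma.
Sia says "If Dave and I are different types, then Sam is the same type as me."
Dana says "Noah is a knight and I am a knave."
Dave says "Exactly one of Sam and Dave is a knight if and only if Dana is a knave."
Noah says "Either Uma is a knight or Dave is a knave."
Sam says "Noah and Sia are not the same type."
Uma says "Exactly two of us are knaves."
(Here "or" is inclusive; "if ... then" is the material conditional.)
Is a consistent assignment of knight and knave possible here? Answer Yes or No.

No

Checking all 64 assignments, each has at least one speaker whose statement's truth value contradicts their type.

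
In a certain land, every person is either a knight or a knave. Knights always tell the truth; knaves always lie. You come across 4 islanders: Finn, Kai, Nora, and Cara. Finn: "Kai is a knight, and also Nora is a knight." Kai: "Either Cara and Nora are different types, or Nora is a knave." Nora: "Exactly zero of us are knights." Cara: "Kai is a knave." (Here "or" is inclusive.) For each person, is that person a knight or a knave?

Finn is a knave, Kai is a knight, Nora is a knave, and Cara is a knave.

Since Finn is a knave, "Kai is a knight, and also Nora is a knight" needs to be false, which holds.
Kai is a knight; "either Cara and Nora are different types, or Nora is a knave" is true, as required.
As a knave, Nora's statement "exactly zero of us are knights" should be false; it is.
As a knave, Cara's statement "Kai is a knave" should be false; it is.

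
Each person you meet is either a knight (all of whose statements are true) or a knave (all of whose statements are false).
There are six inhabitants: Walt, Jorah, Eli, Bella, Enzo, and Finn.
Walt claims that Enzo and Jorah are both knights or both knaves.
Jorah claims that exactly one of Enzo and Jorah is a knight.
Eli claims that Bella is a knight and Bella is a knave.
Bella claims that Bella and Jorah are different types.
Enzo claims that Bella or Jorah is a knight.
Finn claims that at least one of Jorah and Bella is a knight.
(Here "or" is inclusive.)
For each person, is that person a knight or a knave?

Walt is a knight, Jorah is a knave, Eli is a knave, Bella is a knave, Enzo is a knave, and Finn is a knave.

Since Walt is a knight, "Enzo and Jorah are both knights or both knaves" needs to be True, which holds.
Jorah is a knave, so "exactly one of Enzo and Jorah is a knight" must be false — and it is.
Since Eli is a knave, "Bella is a knight and Bella is a knave" needs to be false, which holds.
Bella is a knave, and the claim "Bella and Jorah are different types" is indeed false.
Enzo is a knave; "Bella or Jorah is a knight" is false, as required.
Finn is a knave; "at least one of Jorah and Bella is a knight" is false, as required.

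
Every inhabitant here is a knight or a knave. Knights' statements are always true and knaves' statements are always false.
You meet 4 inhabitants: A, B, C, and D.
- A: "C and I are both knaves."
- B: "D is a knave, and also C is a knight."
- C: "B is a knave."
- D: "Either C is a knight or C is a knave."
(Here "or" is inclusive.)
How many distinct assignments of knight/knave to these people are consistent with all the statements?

1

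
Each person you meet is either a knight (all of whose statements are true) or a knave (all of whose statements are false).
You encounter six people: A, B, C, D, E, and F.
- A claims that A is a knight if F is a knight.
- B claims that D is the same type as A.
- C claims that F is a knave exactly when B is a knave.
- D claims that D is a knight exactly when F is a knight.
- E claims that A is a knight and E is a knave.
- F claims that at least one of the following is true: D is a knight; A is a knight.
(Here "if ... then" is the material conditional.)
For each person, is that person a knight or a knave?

A is a knave, B is a knave, C is a knave, D is a knight, E is a knave, and F is a knight.

A is a knave; "A is a knight if F is a knight" is False, as required.
As a knave, B's statement "D is the same type as A" should be False; it is.
As a knave, C's statement "F is a knave exactly when B is a knave" should be False; it is.
D (knight): "D is a knight exactly when F is a knight" — true. ✓
E (knave): "A is a knight and E is a knave" — False. ✓
Since F is a knight, "at least one of the following is true: D is a knight; A is a knight" needs to be true, which holds.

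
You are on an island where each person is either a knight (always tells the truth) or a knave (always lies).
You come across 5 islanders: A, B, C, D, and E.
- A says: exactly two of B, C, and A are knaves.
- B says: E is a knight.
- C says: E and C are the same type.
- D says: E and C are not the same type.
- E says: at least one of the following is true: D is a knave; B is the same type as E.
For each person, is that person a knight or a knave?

Suppose A is a knight. Then A's statement "exactly two of B, C, and A are knaves" would have to be true. Checking the 16 ways to assign the others, none is consistent with every speaker.
(For instance, with B=knight, C=knight, D=knave, E=knight, A's claim "exactly two of B, C, and A are knaves" comes out false where it would need to be true.)
So A must be a knave, making "exactly two of B, C, and A are knaves" false. Taking A=knave, B=knight, C=knight, D=knave, E=knight, each remaining statement checks out:
  B (knight): "E is a knight" — true. ✓
  C (knight): "E and C are the same type" — true. ✓
  D (knave): "E and C are not the same type" — false. ✓
  E (knight): "at least one of the following is true: D is a knave; B is the same type as E" — true. ✓
This is the unique consistent assignment.

Knights: B, C, and E. Knaves: A and D.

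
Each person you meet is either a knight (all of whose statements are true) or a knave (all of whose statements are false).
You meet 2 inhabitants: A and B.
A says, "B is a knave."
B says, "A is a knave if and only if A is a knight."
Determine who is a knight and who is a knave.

A is a knight, and the claim "B is a knave" is indeed true.
B is a knave, so "A is a knave if and only if A is a knight" must be false — and it is.

A is a knight and B is a knave.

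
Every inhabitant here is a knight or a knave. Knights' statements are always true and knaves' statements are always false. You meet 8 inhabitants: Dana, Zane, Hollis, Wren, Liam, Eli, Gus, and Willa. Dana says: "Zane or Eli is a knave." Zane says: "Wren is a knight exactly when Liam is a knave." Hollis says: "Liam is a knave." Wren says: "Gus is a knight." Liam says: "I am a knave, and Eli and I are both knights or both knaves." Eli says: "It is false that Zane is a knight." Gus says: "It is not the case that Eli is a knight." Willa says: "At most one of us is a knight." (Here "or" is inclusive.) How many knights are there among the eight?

The unique consistent assignment is Dana=knight, Zane=knave, Hollis=knight, Wren=knave, Liam=knave, Eli=knight, Gus=knave, Willa=knave.
That has 3 knights.

3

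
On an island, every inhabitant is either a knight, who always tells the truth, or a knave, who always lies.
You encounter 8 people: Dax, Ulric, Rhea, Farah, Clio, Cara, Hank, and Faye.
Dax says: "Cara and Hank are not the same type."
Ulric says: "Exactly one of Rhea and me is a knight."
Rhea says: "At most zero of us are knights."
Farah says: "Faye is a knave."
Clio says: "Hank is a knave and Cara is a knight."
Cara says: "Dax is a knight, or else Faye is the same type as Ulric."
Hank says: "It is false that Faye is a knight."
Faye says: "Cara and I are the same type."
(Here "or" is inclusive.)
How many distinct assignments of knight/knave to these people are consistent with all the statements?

3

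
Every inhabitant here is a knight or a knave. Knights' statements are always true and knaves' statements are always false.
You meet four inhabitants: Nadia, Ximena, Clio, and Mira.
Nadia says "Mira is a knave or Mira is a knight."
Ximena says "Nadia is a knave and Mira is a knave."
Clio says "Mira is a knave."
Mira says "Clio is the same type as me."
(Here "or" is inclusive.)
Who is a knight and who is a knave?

Suppose Nadia is a knave. Then Nadia's statement "Mira is a knave or Mira is a knight" would have to be false. Checking the 8 ways to assign the others, none is consistent with every speaker.
(For instance, with Ximena=knave, Clio=knight, Mira=knave, Nadia's claim "Mira is a knave or Mira is a knight" comes out true where it would need to be false.)
So Nadia must be a knight, making "Mira is a knave or Mira is a knight" true. Taking Nadia=knight, Ximena=knave, Clio=knight, Mira=knave, each remaining statement checks out:
  Ximena (knave): "Nadia is a knave and Mira is a knave" — false. ✓
  Clio (knight): "Mira is a knave" — true. ✓
  Mira (knave): "Clio is the same type as me" — false. ✓
This is the unique consistent assignment.

Knights: Nadia and Clio. Knaves: Ximena and Mira.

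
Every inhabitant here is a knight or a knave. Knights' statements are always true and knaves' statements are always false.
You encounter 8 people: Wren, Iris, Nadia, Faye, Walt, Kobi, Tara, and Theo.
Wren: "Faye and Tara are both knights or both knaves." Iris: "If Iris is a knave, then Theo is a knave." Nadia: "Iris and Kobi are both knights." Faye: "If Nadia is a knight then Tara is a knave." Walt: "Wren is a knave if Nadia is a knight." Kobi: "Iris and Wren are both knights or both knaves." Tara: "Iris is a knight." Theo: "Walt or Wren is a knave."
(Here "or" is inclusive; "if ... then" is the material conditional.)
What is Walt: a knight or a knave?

Consistent assignments: {Wren=knave, Iris=knave, Nadia=knave, Faye=knight, Walt=knight, Kobi=knight, Tara=knave, Theo=knight}
In every consistent assignment, Walt is a knight.

Walt is a knight.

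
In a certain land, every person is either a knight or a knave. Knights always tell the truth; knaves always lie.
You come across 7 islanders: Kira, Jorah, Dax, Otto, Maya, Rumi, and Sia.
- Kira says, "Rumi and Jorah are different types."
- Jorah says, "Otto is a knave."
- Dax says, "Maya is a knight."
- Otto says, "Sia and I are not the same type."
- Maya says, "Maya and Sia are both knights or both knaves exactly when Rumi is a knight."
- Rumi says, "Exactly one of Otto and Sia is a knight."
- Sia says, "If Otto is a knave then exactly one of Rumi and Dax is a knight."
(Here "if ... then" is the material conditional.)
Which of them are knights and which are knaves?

Kira is a knight, so "Rumi and Jorah are different types" must be True — and it is.
Jorah is a knight, so "Otto is a knave" must be True — and it is.
Dax (knave): "Maya is a knight" — false. ✓
Otto (knave): "Sia and I are not the same type" — false. ✓
Maya is a knave, so "Maya and Sia are both knights or both knaves exactly when Rumi is a knight" must be false — and it is.
Since Rumi is a knave, "exactly one of Otto and Sia is a knight" needs to be false, which holds.
Sia is a knave, and the claim "if Otto is a knave then exactly one of Rumi and Dax is a knight" is indeed false.

Knights: Kira and Jorah. Knaves: Dax, Otto, Maya, Rumi, and Sia.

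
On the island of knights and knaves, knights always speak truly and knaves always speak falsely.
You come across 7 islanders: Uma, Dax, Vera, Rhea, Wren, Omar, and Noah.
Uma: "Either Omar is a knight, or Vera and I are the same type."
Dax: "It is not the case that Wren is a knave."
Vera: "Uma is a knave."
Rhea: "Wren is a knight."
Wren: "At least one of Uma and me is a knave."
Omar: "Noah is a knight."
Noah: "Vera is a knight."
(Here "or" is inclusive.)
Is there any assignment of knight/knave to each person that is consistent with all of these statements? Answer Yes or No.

Checking all 128 assignments, each has at least one speaker whose statement's truth value contradicts their type.

No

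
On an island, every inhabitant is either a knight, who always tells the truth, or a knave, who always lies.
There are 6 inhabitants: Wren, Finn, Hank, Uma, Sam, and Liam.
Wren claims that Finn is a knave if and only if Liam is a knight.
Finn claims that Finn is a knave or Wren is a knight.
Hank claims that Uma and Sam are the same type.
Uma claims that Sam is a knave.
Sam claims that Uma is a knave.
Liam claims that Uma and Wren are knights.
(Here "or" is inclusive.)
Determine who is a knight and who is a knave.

Wren is a knight, Finn is a knight, Hank is a knave, Uma is a knave, Sam is a knight, and Liam is a knave.

As a knight, Wren's statement "Finn is a knave if and only if Liam is a knight" should be True; it is.
Finn (knight): "Finn is a knave or Wren is a knight" — True. ✓
Since Hank is a knave, "Uma and Sam are the same type" needs to be false, which holds.
Uma is a knave, so "Sam is a knave" must be false — and it is.
Since Sam is a knight, "Uma is a knave" needs to be True, which holds.
Liam is a knave, and the claim "Uma and Wren are knights" is indeed false.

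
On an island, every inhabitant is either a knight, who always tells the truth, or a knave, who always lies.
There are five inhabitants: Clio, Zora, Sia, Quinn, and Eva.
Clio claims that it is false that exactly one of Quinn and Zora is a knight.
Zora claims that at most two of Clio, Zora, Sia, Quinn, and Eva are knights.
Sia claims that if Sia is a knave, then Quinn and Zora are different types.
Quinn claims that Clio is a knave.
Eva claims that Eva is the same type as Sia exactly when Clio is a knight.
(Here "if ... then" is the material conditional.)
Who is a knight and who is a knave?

Clio (knight): "it is false that exactly one of Quinn and Zora is a knight" — true. ✓
As a knave, Zora's statement "at most two of Clio, Zora, Sia, Quinn, and Eva are knights" should be false; it is.
Sia (knight): "if Sia is a knave, then Quinn and Zora are different types" — true. ✓
Since Quinn is a knave, "Clio is a knave" needs to be false, which holds.
As a knight, Eva's statement "Eva is the same type as Sia exactly when Clio is a knight" should be true; it is.

Clio is a knight, Zora is a knave, Sia is a knight, Quinn is a knave, and Eva is a knight.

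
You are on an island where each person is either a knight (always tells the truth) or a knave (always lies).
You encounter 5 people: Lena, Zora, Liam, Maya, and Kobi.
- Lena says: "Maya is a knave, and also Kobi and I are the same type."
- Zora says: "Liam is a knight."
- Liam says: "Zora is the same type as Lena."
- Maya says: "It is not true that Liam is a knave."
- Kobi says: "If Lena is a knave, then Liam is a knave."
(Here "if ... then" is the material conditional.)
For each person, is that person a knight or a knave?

Suppose Lena is a knave. Then Lena's statement "Maya is a knave, and also Kobi and I are the same type" would have to be false. Checking the 16 ways to assign the others, none is consistent with every speaker.
(For instance, with Zora=knave, Liam=knave, Maya=knave, Kobi=knight, Liam's claim "Zora is the same type as Lena" comes out true where it would need to be false.)
So Lena must be a knight, making "Maya is a knave, and also Kobi and I are the same type" true. Taking Lena=knight, Zora=knave, Liam=knave, Maya=knave, Kobi=knight, each remaining statement checks out:
  Zora (knave): "Liam is a knight" — false. ✓
  Liam (knave): "Zora is the same type as Lena" — false. ✓
  Maya (knave): "it is not true that Liam is a knave" — false. ✓
  Kobi (knight): "if Lena is a knave, then Liam is a knave" — true. ✓
This is the unique consistent assignment.

Lena is a knight, Zora is a knave, Liam is a knave, Maya is a knave, and Kobi is a knight.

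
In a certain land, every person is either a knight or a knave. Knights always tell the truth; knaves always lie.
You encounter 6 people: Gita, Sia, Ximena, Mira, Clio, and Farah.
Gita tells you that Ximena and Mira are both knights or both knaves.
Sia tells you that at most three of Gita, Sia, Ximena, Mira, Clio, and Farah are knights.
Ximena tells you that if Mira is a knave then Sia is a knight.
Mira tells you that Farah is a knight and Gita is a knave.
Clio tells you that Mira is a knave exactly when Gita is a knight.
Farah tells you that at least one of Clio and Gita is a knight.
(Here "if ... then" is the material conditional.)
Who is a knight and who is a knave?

Gita is a knave, Sia is a knight, Ximena is a knight, Mira is a knave, Clio is a knave, and Farah is a knave.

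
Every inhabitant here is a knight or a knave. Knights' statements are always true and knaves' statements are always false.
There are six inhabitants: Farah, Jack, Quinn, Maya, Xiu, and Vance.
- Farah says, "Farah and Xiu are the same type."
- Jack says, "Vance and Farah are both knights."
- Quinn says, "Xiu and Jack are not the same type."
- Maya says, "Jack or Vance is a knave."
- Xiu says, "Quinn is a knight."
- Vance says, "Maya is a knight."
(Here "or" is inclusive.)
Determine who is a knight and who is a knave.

Farah (knave): "Farah and Xiu are the same type" — False. ✓
Since Jack is a knave, "Vance and Farah are both knights" needs to be False, which holds.
Quinn is a knight, so "Xiu and Jack are not the same type" must be True — and it is.
Maya (knight): "Jack or Vance is a knave" — True. ✓
Since Xiu is a knight, "Quinn is a knight" needs to be True, which holds.
Vance is a knight, so "Maya is a knight" must be True — and it is.

Farah is a knave, Jack is a knave, Quinn is a knight, Maya is a knight, Xiu is a knight, and Vance is a knight.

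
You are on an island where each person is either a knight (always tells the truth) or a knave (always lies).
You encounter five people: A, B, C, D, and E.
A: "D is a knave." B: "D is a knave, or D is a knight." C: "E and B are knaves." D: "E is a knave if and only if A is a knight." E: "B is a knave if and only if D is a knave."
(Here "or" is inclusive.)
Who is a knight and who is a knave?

A is a knave, B is a knight, C is a knave, D is a knight, and E is a knight.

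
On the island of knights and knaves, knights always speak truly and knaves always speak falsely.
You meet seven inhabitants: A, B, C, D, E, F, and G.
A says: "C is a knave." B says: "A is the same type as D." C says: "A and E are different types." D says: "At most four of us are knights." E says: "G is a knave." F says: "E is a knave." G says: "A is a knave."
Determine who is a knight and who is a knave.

Knights: A, B, D, and E. Knaves: C, F, and G.

A is a knight, so "C is a knave" must be true — and it is.
B (knight): "A is the same type as D" — true. ✓
C is a knave, so "A and E are different types" must be false — and it is.
D is a knight, so "at most four of us are knights" must be true — and it is.
Since E is a knight, "G is a knave" needs to be true, which holds.
Since F is a knave, "E is a knave" needs to be false, which holds.
As a knave, G's statement "A is a knave" should be false; it is.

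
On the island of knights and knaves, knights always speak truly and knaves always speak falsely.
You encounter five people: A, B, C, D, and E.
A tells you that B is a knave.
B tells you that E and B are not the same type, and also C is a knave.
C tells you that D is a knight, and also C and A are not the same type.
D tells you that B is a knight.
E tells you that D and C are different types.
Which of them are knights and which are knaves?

Knights: A. Knaves: B, C, D, and E.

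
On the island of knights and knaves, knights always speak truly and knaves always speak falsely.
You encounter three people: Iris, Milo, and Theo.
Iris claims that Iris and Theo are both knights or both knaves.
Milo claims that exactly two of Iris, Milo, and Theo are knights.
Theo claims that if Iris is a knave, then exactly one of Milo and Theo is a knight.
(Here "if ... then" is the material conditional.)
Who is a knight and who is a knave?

Iris is a knave, Milo is a knave, and Theo is a knight.

Suppose Iris is a knight. Then Iris's statement "Iris and Theo are both knights or both knaves" would have to be true. Checking the 4 ways to assign the others, none is consistent with every speaker.
(For instance, with Milo=knave, Theo=knight, Milo's claim "exactly two of Iris, Milo, and Theo are knights" comes out true where it would need to be false.)
So Iris must be a knave, making "Iris and Theo are both knights or both knaves" false. Taking Iris=knave, Milo=knave, Theo=knight, each remaining statement checks out:
  Milo (knave): "exactly two of Iris, Milo, and Theo are knights" — false. ✓
  Theo (knight): "if Iris is a knave, then exactly one of Milo and Theo is a knight" — true. ✓
This is the unique consistent assignment.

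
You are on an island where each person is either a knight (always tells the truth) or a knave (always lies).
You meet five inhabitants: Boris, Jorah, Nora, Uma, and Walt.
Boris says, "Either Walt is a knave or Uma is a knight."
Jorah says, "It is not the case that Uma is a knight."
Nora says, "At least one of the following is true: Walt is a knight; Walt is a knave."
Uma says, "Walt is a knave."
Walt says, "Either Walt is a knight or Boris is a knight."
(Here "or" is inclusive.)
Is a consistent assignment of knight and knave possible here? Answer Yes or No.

Yes

One consistent assignment: Boris=knave, Jorah=knight, Nora=knight, Uma=knave, Walt=knight.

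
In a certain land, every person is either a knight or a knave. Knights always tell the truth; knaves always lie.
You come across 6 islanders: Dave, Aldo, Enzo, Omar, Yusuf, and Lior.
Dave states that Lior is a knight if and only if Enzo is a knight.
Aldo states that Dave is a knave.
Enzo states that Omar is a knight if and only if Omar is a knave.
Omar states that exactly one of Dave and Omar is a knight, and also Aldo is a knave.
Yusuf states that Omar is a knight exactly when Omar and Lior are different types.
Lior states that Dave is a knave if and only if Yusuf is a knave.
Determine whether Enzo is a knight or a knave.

Enzo is a knave.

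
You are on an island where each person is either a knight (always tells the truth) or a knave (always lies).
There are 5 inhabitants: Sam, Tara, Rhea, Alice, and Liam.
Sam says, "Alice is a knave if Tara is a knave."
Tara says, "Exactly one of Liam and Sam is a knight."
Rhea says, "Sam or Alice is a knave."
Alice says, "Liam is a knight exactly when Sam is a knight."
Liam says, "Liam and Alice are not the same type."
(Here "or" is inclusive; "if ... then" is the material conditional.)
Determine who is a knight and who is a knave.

Sam is a knight, Tara is a knight, Rhea is a knight, Alice is a knave, and Liam is a knave.

Suppose Sam is a knave. Then Sam's statement "Alice is a knave if Tara is a knave" would have to be false. Checking the 16 ways to assign the others, none is consistent with every speaker.
(For instance, with Tara=knight, Rhea=knight, Alice=knave, Liam=knave, Sam's claim "Alice is a knave if Tara is a knave" comes out true where it would need to be false.)
So Sam must be a knight, making "Alice is a knave if Tara is a knave" true. Taking Sam=knight, Tara=knight, Rhea=knight, Alice=knave, Liam=knave, each remaining statement checks out:
  Tara (knight): "exactly one of Liam and Sam is a knight" — true. ✓
  Rhea (knight): "Sam or Alice is a knave" — true. ✓
  Alice (knave): "Liam is a knight exactly when Sam is a knight" — false. ✓
  Liam (knave): "Liam and Alice are not the same type" — false. ✓
This is the unique consistent assignment.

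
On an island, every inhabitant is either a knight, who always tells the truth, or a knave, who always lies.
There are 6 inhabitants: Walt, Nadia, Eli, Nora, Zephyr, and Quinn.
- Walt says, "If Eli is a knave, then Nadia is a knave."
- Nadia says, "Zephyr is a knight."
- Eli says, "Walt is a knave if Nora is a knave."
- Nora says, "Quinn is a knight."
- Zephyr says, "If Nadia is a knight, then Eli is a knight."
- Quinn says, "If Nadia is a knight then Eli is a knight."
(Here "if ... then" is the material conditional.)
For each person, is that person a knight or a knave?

Walt is a knight, Nadia is a knight, Eli is a knight, Nora is a knight, Zephyr is a knight, and Quinn is a knight.

Walt is a knight, and the claim "if Eli is a knave, then Nadia is a knave" is indeed True.
Nadia is a knight; "Zephyr is a knight" is True, as required.
Eli is a knight, so "Walt is a knave if Nora is a knave" must be True — and it is.
Nora is a knight, and the claim "Quinn is a knight" is indeed True.
Since Zephyr is a knight, "if Nadia is a knight, then Eli is a knight" needs to be True, which holds.
Since Quinn is a knight, "if Nadia is a knight then Eli is a knight" needs to be True, which holds.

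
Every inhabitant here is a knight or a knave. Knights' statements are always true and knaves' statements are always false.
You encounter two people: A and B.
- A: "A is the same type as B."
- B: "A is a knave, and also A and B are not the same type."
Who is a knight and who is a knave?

A is a knave; "A is the same type as B" is False, as required.
B (knight): "A is a knave, and also A and B are not the same type" — true. ✓

A is a knave and B is a knight.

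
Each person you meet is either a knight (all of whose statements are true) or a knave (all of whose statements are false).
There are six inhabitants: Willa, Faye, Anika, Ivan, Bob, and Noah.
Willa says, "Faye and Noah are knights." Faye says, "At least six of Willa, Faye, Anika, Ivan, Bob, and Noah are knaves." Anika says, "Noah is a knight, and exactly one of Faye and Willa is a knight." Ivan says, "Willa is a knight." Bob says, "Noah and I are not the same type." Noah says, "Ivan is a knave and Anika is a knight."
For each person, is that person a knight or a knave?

Willa is a knave, Faye is a knave, Anika is a knave, Ivan is a knave, Bob is a knight, and Noah is a knave.

Since Willa is a knave, "Faye and Noah are knights" needs to be false, which holds.
Faye is a knave, so "at least six of Willa, Faye, Anika, Ivan, Bob, and Noah are knaves" must be false — and it is.
Anika is a knave, so "Noah is a knight, and exactly one of Faye and Willa is a knight" must be false — and it is.
Ivan is a knave, so "Willa is a knight" must be false — and it is.
Bob (knight): "Noah and I are not the same type" — True. ✓
Noah is a knave, and the claim "Ivan is a knave and Anika is a knight" is indeed false.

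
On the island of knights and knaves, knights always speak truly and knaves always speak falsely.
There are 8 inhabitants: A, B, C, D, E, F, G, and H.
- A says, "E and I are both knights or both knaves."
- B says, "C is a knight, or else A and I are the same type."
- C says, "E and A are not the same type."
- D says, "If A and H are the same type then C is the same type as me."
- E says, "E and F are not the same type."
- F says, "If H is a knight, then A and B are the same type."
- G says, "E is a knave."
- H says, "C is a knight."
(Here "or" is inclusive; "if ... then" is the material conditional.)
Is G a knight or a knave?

Consistent assignments: {A=knave, B=knight, C=knight, D=knight, E=knight, F=knave, G=knave, H=knight}
In every consistent assignment, G is a knave.

G is a knave.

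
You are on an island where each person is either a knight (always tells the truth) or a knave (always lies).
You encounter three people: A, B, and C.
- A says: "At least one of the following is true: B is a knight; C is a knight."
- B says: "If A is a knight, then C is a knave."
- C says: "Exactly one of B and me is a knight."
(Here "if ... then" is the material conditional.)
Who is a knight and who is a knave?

Knights: A and C. Knaves: B.

Suppose A is a knave. Then A's statement "at least one of the following is true: B is a knight; C is a knight" would have to be false. Checking the 4 ways to assign the others, none is consistent with every speaker.
(For instance, with B=knave, C=knight, A's claim "at least one of the following is true: B is a knight; C is a knight" comes out true where it would need to be false.)
So A must be a knight, making "at least one of the following is true: B is a knight; C is a knight" true. Taking A=knight, B=knave, C=knight, each remaining statement checks out:
  B (knave): "if A is a knight, then C is a knave" — false. ✓
  C (knight): "exactly one of B and me is a knight" — true. ✓
This is the unique consistent assignment.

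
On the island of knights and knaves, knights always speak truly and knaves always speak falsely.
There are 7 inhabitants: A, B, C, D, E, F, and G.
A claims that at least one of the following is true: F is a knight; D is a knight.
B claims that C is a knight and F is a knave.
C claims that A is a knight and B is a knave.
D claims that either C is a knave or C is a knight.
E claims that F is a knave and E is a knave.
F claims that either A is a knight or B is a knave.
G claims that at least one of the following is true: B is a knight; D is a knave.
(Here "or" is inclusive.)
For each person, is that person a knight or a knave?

Knights: A, C, D, and F. Knaves: B, E, and G.

A is a knight, and the claim "at least one of the following is true: F is a knight; D is a knight" is indeed true.
Since B is a knave, "C is a knight and F is a knave" needs to be false, which holds.
As a knight, C's statement "A is a knight and B is a knave" should be true; it is.
D is a knight, so "either C is a knave or C is a knight" must be true — and it is.
E (knave): "F is a knave and E is a knave" — false. ✓
F is a knight, and the claim "either A is a knight or B is a knave" is indeed true.
G (knave): "at least one of the following is true: B is a knight; D is a knave" — false. ✓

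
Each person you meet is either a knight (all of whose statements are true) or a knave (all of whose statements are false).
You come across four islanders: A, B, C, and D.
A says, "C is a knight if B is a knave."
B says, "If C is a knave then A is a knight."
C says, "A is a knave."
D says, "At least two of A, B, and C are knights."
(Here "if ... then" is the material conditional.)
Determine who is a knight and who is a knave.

Knights: A, B, and D. Knaves: C.

Suppose A is a knave. Then A's statement "C is a knight if B is a knave" would have to be false. Checking the 8 ways to assign the others, none is consistent with every speaker.
(For instance, with B=knight, C=knave, D=knight, A's claim "C is a knight if B is a knave" comes out true where it would need to be false.)
So A must be a knight, making "C is a knight if B is a knave" true. Taking A=knight, B=knight, C=knave, D=knight, each remaining statement checks out:
  B (knight): "if C is a knave then A is a knight" — true. ✓
  C (knave): "A is a knave" — false. ✓
  D (knight): "at least two of A, B, and C are knights" — true. ✓
This is the unique consistent assignment.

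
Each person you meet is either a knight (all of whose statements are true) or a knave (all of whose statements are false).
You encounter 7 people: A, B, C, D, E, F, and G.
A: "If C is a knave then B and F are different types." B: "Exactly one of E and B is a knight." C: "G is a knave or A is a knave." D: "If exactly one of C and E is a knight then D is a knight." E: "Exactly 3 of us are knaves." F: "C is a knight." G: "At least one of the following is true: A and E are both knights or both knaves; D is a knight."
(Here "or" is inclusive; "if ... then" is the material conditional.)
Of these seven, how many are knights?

The unique consistent assignment is A=knight, B=knave, C=knight, D=knave, E=knave, F=knight, G=knave.
That has 3 knights.

3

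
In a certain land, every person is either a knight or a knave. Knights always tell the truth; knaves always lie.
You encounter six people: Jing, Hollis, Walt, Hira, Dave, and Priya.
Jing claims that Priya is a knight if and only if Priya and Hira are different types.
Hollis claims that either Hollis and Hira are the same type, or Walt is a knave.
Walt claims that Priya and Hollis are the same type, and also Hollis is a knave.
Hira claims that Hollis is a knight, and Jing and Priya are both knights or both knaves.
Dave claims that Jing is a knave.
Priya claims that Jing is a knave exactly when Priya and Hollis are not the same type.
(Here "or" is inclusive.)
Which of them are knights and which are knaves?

Jing (knight): "Priya is a knight if and only if Priya and Hira are different types" — True. ✓
Hollis (knight): "either Hollis and Hira are the same type, or Walt is a knave" — True. ✓
Walt is a knave, and the claim "Priya and Hollis are the same type, and also Hollis is a knave" is indeed false.
Hira (knave): "Hollis is a knight, and Jing and Priya are both knights or both knaves" — false. ✓
Dave is a knave, and the claim "Jing is a knave" is indeed false.
Priya (knave): "Jing is a knave exactly when Priya and Hollis are not the same type" — false. ✓

Jing is a knight, Hollis is a knight, Walt is a knave, Hira is a knave, Dave is a knave, and Priya is a knave.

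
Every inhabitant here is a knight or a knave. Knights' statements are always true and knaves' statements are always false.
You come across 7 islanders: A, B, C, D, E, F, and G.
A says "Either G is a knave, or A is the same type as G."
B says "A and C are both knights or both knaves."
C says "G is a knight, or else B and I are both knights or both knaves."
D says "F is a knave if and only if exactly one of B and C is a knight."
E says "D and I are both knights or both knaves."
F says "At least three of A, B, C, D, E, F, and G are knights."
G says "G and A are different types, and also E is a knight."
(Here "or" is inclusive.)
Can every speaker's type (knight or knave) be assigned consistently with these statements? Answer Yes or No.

One consistent assignment: A=knight, B=knight, C=knight, D=knight, E=knave, F=knight, G=knave.

Yes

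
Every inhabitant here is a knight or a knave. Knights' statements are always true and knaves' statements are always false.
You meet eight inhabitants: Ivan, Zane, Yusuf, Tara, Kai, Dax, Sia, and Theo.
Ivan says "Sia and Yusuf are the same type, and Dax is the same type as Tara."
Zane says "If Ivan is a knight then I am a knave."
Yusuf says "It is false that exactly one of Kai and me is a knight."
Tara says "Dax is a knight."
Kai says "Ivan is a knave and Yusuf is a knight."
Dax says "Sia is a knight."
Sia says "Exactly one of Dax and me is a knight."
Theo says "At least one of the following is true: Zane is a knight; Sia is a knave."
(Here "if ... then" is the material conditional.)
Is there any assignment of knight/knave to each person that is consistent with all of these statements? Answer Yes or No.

One consistent assignment: Ivan=knave, Zane=knight, Yusuf=knight, Tara=knave, Kai=knight, Dax=knave, Sia=knave, Theo=knight.

Yes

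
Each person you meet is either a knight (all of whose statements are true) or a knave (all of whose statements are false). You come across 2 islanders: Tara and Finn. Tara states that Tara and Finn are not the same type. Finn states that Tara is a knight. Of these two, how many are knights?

0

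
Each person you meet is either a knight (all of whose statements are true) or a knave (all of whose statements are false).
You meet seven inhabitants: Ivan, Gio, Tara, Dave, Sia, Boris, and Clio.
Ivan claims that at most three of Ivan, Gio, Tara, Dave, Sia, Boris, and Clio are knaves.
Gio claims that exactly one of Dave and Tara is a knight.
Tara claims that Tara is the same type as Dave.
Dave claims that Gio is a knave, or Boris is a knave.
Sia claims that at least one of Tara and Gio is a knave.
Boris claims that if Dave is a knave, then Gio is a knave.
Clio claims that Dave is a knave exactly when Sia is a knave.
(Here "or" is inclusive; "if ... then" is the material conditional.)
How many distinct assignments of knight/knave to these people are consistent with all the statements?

1

Consistent assignments:
  Ivan=knight, Gio=knave, Tara=knight, Dave=knight, Sia=knight, Boris=knight, Clio=knight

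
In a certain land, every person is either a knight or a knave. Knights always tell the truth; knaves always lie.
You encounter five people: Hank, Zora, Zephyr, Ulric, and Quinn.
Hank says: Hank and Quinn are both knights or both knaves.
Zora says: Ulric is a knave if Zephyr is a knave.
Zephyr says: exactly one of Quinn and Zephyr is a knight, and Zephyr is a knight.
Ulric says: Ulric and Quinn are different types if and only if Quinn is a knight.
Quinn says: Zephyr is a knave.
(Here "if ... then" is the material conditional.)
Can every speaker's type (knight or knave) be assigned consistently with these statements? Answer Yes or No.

No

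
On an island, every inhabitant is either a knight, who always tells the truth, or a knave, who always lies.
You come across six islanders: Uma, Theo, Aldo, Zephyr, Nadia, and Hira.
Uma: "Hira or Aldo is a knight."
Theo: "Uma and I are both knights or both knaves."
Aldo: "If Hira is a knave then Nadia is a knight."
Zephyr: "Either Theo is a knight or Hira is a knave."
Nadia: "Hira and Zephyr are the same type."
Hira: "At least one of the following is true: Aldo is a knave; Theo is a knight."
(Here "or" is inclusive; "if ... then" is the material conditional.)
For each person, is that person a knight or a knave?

Knights: Uma, Theo, Aldo, Zephyr, Nadia, and Hira. Knaves: none.

Uma is a knight, and the claim "Hira or Aldo is a knight" is indeed True.
Theo is a knight, so "Uma and I are both knights or both knaves" must be True — and it is.
Aldo (knight): "if Hira is a knave then Nadia is a knight" — True. ✓
Zephyr is a knight, and the claim "either Theo is a knight or Hira is a knave" is indeed True.
Since Nadia is a knight, "Hira and Zephyr are the same type" needs to be True, which holds.
Hira is a knight, so "at least one of the following is true: Aldo is a knave; Theo is a knight" must be True — and it is.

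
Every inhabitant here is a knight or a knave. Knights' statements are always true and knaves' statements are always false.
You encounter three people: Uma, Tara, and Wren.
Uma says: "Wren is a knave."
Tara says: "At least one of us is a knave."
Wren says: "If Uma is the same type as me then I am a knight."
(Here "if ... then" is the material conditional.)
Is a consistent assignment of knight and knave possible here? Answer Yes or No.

One consistent assignment: Uma=knave, Tara=knight, Wren=knight.

Yes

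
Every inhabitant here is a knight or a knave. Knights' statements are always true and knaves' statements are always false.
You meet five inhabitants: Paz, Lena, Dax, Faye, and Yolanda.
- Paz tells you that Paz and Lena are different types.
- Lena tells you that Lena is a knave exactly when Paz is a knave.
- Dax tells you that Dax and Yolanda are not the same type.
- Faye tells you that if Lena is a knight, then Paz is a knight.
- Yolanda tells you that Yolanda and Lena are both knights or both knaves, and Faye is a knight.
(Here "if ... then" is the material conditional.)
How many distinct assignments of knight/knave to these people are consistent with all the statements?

0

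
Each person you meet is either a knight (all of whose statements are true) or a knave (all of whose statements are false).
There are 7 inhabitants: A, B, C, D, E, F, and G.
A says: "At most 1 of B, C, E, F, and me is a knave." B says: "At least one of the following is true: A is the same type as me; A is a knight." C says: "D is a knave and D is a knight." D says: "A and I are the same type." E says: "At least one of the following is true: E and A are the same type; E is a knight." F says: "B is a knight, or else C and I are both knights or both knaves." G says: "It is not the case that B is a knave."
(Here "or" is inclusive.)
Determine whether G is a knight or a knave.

G is a knight.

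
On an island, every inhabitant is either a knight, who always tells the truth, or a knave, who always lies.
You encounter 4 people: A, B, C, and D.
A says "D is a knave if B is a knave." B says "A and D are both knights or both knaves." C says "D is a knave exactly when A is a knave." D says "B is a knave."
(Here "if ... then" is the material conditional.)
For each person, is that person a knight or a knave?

A is a knave; "D is a knave if B is a knave" is false, as required.
Since B is a knave, "A and D are both knights or both knaves" needs to be false, which holds.
C (knave): "D is a knave exactly when A is a knave" — false. ✓
D is a knight, and the claim "B is a knave" is indeed true.

A is a knave, B is a knave, C is a knave, and D is a knight.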